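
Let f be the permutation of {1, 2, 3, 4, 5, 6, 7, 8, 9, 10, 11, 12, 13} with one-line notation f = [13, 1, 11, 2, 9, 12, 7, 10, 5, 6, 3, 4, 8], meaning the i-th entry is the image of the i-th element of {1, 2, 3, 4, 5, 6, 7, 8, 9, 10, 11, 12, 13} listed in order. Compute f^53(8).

2

Tracing 8 → 10 → … returns to 8 after 8 steps, so 8 lies in an 8-cycle (1 13 8 10 6 12 4 2).
On an 8-cycle, f^8 is the identity, so f^53 = f^5 there (53 ≡ 5 mod 8).
Advancing 5 steps from 8: 8 → 10 → 6 → 12 → 4 → 2.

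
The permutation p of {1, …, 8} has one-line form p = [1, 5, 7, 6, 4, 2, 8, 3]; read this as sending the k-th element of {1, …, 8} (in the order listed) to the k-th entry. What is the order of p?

12

Decomposing into disjoint cycles gives cycle lengths 4, 3, 1.
The order is lcm(4, 3) = 12.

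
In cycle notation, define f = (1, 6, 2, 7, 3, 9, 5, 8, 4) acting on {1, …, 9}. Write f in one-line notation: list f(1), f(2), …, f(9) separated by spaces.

6 7 9 1 8 2 3 4 5

Image by image: 1↦6, 2↦7, 3↦9, 4↦1, 5↦8, 6↦2, 7↦3, 8↦4, 9↦5.
Listing these in domain order gives 6 7 9 1 8 2 3 4 5.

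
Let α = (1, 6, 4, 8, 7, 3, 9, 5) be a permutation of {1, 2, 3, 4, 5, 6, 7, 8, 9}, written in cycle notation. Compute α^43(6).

7

6 lies in the 8-cycle (1, 6, 4, 8, 7, 3, 9, 5).
Since the cycle has length 8, α^43 acts on it the same as α^3 (43 mod 8 = 3).
Stepping 3 places around the cycle: 6 → 4 → 8 → 7.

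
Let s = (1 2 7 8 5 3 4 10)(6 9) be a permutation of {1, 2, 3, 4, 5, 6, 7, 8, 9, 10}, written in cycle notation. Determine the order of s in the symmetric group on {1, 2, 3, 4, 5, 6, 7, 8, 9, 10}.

8

The cycle type of s is (8, 2).
The order of s is the least common multiple of its cycle lengths: lcm(8, 2) = 8.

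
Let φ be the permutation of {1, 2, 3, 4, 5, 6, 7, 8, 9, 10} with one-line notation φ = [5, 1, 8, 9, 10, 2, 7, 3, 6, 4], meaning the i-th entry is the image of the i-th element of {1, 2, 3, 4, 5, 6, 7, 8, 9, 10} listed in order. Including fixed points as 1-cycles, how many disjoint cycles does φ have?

3

The cycle decomposition is (1, 5, 10, 4, 9, 6, 2)(3, 8)(7), which has 3 cycles (counting 1-cycles).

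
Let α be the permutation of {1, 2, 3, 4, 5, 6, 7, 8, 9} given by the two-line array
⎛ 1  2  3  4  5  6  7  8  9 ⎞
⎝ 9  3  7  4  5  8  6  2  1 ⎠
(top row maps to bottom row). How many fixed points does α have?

2

The fixed points (elements with α(x) = x) are {4, 5}, so there are 2.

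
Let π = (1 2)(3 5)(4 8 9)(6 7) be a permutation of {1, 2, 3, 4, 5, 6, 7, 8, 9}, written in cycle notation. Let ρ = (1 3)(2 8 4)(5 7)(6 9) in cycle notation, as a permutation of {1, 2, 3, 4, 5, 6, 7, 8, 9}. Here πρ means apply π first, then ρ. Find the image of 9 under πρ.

2

(πρ)(9) = ρ(π(9)). π(9) = 4, then ρ(4) = 2. So (πρ)(9) = 2.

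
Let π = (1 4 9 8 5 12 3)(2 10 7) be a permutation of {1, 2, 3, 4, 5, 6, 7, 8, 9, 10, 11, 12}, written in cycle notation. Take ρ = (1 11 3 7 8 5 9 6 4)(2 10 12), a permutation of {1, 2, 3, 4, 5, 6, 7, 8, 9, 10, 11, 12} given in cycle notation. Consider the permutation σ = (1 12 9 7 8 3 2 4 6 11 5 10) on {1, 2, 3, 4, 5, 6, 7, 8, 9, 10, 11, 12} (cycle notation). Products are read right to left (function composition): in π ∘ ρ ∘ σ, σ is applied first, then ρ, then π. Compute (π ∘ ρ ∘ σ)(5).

3

Apply the permutations in order: σ(5) = 10, then ρ(10) = 12, then π(12) = 3. So (π ∘ ρ ∘ σ)(5) = 3.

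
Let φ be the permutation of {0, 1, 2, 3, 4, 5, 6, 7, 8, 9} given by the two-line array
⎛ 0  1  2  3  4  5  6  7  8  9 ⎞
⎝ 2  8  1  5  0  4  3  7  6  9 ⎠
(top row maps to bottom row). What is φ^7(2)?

0

Tracing 2 → 1 → … returns to 2 after 8 steps, so 2 lies in an 8-cycle (0, 2, 1, 8, 6, 3, 5, 4).
Stepping 7 places around the cycle: 2 → 1 → 8 → 6 → 3 → 5 → 4 → 0.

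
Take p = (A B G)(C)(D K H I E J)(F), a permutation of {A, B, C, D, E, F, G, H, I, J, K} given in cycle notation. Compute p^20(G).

G lies in the 3-cycle (A B G).
Powers repeat with period 3 on this cycle, and 20 mod 3 = 2, so p^20(G) = p^2(G).
Advancing 2 steps from G: G → A → B.

B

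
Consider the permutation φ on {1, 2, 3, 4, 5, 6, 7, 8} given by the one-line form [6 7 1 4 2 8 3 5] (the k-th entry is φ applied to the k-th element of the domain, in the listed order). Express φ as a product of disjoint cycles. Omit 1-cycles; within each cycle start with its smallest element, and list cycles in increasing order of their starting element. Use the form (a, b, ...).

Iterating φ from 1 gives 1 → 6 → 8 → 5 → 2 → 7 → 3 → 1; that is the 7-cycle (1, 6, 8, 5, 2, 7, 3).
Continuing from each remaining unvisited element yields (1, 6, 8, 5, 2, 7, 3).

(1, 6, 8, 5, 2, 7, 3)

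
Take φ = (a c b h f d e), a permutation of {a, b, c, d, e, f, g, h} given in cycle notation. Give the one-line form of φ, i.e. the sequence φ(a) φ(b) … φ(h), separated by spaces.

c h b e a d g f

Each element maps to the next entry in its cycle (wrapping to the front): a→c, b→h, c→b, d→e, e→a, f→d, g→g, h→f.
So the one-line form is c h b e a d g f.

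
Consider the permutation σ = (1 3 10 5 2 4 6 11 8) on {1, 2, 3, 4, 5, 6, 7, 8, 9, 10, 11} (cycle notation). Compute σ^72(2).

2 lies in the 9-cycle (1 3 10 5 2 4 6 11 8).
Powers repeat with period 9 on this cycle, and 72 mod 9 = 0, so σ^72(2) = σ^0(2).
So σ^72(2) = 2.

2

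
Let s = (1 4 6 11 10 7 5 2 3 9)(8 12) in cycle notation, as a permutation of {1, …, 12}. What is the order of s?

10

The cycle type of s is (10, 2).
The order is lcm(10, 2) = 10.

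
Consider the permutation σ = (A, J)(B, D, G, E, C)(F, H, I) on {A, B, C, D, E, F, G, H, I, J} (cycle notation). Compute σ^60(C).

C

C lies in the 5-cycle (B, D, G, E, C).
Since the cycle has length 5, σ^60 acts on it the same as σ^0 (60 mod 5 = 0).
So σ^60(C) = C.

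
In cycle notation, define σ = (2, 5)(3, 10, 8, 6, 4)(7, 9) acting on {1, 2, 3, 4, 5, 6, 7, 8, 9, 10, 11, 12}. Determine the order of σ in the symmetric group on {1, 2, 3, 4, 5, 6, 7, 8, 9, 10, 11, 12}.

10

The cycle type of σ is (5, 2, 2, 1, 1, 1).
The order is lcm(5, 2, 2) = 10.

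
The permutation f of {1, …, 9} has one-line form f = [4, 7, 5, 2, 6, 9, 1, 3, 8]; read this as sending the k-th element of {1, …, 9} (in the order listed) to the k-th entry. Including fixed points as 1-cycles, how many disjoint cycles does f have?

The cycle decomposition is (1, 4, 2, 7)(3, 5, 6, 9, 8), which has 2 cycles (counting 1-cycles).

2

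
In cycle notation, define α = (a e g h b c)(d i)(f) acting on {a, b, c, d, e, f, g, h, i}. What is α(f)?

f

The 1-cycle (f) fixes f, so α(f) = f.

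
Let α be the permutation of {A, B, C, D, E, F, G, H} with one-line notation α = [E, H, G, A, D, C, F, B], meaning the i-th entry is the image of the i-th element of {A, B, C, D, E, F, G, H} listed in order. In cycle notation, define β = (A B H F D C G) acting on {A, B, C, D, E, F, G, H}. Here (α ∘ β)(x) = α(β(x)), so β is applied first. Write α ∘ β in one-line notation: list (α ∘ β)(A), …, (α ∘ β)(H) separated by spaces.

H B F G D A E C

Chase each element through β then α: A → B → H; B → H → B; C → G → F; D → C → G; E → E → D; F → D → A; G → A → E; H → F → C.
Collecting the images, α ∘ β = [H B F G D A E C].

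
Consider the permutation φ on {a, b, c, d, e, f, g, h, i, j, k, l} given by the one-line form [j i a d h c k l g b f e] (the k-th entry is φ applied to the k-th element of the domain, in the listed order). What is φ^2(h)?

Tracing h → l → … returns to h after 3 steps, so h lies in a 3-cycle (e h l).
Stepping 2 places around the cycle: h → l → e.

e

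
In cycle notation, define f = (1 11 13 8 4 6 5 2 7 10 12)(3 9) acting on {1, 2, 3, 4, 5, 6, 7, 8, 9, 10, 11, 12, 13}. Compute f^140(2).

2 lies in the 11-cycle (1 11 13 8 4 6 5 2 7 10 12).
Powers repeat with period 11 on this cycle, and 140 mod 11 = 8, so f^140(2) = f^8(2).
Stepping 8 places around the cycle: 2 → 7 → 10 → 12 → 1 → 11 → 13 → 8 → 4.

4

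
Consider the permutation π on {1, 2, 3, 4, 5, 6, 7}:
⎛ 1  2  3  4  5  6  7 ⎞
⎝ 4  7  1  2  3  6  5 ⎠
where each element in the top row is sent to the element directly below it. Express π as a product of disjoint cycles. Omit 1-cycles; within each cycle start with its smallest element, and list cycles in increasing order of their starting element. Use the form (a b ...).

(1 4 2 7 5 3)

Iterating π from 1 gives 1 → 4 → 2 → 7 → 5 → 3 → 1; that is the 6-cycle (1 4 2 7 5 3).
Continuing from each remaining unvisited element yields (1 4 2 7 5 3).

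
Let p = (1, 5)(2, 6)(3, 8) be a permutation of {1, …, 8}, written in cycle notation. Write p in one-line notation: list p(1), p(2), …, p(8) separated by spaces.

5 6 8 4 1 2 7 3

Reading each image from the cycles: 1→5, 2→6, 3→8, 4→4, 5→1, 6→2, 7→7, 8→3.
Listing these in domain order gives 5 6 8 4 1 2 7 3.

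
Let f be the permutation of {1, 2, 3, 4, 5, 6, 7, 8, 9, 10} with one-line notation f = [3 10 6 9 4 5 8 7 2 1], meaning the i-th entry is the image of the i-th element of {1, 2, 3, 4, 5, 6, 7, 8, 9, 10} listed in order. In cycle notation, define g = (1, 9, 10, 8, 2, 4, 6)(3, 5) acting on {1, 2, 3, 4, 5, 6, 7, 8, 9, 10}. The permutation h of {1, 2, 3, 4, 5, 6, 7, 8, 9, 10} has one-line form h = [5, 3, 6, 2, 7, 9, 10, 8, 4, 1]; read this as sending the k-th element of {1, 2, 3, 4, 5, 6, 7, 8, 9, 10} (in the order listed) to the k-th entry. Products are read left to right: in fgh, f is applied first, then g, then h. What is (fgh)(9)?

Apply the permutations in order: f(9) = 2, then g(2) = 4, then h(4) = 2. So (fgh)(9) = 2.

2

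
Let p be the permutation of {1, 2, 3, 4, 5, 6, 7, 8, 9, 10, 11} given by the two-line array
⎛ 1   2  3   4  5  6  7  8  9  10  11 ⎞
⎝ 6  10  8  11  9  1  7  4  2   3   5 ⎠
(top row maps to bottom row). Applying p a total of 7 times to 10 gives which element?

2

Tracing 10 → 3 → … returns to 10 after 8 steps, so 10 lies in an 8-cycle (2 10 3 8 4 11 5 9).
Stepping 7 places around the cycle: 10 → 3 → 8 → 4 → 11 → 5 → 9 → 2.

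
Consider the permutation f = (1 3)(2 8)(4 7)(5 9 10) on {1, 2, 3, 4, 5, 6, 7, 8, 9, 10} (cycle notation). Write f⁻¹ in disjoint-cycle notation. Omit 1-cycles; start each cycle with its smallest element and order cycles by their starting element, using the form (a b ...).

(1 3)(2 8)(4 7)(5 10 9)

If f sends a → b within a cycle, f⁻¹ sends b → a; equivalently, reverse each cycle.
After reversing and putting each cycle's least element first, f⁻¹ = (1 3)(2 8)(4 7)(5 10 9).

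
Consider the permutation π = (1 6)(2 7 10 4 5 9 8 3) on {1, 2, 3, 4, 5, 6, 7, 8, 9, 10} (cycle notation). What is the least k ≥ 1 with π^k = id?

The disjoint cycles have lengths 8, 2.
The order is lcm(8, 2) = 8.

8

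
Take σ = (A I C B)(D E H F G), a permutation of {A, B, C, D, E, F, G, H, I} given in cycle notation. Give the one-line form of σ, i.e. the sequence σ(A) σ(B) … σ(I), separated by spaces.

Image by image: A→I, B→A, C→B, D→E, E→H, F→G, G→D, H→F, I→C.
So the one-line form is I A B E H G D F C.

I A B E H G D F C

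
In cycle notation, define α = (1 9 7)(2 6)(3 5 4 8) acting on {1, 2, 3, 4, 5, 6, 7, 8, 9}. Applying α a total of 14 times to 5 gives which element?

5 lies in the 4-cycle (3 5 4 8).
On a 4-cycle, α^4 is the identity, so α^14 = α^2 there (14 ≡ 2 mod 4).
Advancing 2 steps from 5: 5 → 4 → 8.

8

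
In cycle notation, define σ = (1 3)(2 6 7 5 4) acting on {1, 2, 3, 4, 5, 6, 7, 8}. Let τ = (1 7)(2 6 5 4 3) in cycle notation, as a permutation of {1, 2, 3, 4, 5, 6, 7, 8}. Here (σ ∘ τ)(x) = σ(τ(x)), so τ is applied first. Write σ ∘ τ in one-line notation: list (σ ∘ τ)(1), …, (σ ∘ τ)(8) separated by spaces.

5 7 6 1 2 4 3 8

Chase each element through τ then σ: 1 → 7 → 5; 2 → 6 → 7; 3 → 2 → 6; 4 → 3 → 1; 5 → 4 → 2; 6 → 5 → 4; 7 → 1 → 3; 8 → 8 → 8.
Collecting the images, σ ∘ τ = [5 7 6 1 2 4 3 8].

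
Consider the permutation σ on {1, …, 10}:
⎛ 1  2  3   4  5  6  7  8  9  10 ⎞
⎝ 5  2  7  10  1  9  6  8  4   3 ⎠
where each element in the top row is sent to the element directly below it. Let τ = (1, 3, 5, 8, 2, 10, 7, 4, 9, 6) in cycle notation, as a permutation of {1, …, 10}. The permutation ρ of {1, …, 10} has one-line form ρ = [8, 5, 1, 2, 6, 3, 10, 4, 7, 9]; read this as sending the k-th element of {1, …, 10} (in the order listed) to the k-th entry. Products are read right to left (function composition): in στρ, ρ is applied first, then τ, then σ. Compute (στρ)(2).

8

Apply the permutations in order: ρ(2) = 5, then τ(5) = 8, then σ(8) = 8. So (στρ)(2) = 8.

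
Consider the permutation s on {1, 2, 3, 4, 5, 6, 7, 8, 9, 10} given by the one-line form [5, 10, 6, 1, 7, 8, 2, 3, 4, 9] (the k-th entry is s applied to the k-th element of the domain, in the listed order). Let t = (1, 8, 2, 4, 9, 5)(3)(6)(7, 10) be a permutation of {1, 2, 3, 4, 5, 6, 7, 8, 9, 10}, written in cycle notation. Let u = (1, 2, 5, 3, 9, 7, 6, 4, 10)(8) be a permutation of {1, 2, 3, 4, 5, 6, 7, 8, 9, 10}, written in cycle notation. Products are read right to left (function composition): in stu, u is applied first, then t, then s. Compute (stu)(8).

10

Apply the permutations in order: u(8) = 8, then t(8) = 2, then s(2) = 10. So (stu)(8) = 10.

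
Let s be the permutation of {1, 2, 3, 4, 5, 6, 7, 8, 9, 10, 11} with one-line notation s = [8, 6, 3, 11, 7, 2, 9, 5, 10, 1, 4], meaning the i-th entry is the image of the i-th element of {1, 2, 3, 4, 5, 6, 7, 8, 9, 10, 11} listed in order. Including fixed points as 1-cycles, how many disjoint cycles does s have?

4

The cycle decomposition is (1, 8, 5, 7, 9, 10)(2, 6)(3)(4, 11), which has 4 cycles (counting 1-cycles).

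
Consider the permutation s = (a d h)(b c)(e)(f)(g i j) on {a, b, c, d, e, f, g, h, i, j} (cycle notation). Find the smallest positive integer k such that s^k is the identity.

6

The disjoint cycles have lengths 3, 3, 2, 1, 1.
The order is lcm(3, 3, 2) = 6.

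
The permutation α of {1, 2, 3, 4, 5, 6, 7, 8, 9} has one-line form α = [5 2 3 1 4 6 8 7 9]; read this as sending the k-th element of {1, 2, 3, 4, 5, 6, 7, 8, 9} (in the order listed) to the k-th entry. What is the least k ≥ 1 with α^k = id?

The disjoint-cycle form of α has cycle lengths 3, 2, 1, 1, 1, 1.
The order is lcm(3, 2) = 6.

6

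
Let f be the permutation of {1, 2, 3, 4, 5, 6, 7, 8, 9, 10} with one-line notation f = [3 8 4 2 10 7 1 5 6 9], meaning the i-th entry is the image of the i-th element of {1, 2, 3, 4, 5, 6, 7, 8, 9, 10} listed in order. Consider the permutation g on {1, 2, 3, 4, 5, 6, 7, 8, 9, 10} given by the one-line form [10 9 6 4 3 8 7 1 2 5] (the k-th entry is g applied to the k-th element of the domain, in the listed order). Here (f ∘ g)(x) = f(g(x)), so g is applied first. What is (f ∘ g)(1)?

First apply g: g(1) = 10, then f(10) = 9. Thus (f ∘ g)(1) = 9.

9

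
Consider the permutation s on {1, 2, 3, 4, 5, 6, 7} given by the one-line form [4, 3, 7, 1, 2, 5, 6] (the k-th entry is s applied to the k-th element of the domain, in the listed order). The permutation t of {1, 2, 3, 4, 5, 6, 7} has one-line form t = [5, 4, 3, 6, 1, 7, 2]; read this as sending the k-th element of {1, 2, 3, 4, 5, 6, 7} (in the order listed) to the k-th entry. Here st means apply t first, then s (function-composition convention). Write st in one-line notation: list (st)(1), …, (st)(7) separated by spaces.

2 1 7 5 4 6 3

For each element, apply t then s: 1 → 5 → 2; 2 → 4 → 1; 3 → 3 → 7; 4 → 6 → 5; 5 → 1 → 4; 6 → 7 → 6; 7 → 2 → 3.
So st in one-line form is 2 1 7 5 4 6 3.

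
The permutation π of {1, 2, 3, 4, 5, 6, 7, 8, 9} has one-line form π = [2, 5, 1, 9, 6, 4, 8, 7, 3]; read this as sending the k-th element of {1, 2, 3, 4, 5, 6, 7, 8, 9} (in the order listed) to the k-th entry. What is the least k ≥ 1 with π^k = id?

Decomposing into disjoint cycles gives cycle lengths 7, 2.
Since disjoint cycles commute, ord(π) = lcm(7, 2) = 14.

14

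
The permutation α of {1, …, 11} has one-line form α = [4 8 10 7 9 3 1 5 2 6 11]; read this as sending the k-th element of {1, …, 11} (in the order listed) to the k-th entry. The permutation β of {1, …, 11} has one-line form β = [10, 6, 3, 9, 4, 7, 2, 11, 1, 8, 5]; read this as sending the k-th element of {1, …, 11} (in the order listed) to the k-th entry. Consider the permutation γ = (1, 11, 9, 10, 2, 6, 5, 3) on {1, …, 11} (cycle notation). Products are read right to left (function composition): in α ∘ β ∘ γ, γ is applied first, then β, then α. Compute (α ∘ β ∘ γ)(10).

3

Chase 10: γ(10) = 2; β(2) = 6; α(6) = 3. Hence (α ∘ β ∘ γ)(10) = 3.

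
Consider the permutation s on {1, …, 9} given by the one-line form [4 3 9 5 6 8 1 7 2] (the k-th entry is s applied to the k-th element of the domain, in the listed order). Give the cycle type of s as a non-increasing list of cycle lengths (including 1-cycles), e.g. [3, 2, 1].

[6, 3]

The disjoint cycles are (1 4 5 6 8 7)(2 3 9), with lengths 6, 3 in non-increasing order.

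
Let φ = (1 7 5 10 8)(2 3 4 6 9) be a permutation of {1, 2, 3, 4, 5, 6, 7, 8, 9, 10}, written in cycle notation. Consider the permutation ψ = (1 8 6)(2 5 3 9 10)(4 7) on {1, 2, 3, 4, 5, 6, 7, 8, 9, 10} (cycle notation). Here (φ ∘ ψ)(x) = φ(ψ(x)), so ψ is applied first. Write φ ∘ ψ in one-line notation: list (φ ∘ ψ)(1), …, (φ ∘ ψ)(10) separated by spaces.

1 10 2 5 4 7 6 9 8 3

(φ ∘ ψ)(x) = φ(ψ(x)). Computing each image: φ(ψ(1)) = φ(8) = 1, φ(ψ(2)) = φ(5) = 10, φ(ψ(3)) = φ(9) = 2, φ(ψ(4)) = φ(7) = 5, φ(ψ(5)) = φ(3) = 4, φ(ψ(6)) = φ(1) = 7, φ(ψ(7)) = φ(4) = 6, φ(ψ(8)) = φ(6) = 9, φ(ψ(9)) = φ(10) = 8, φ(ψ(10)) = φ(2) = 3.
Hence φ ∘ ψ = [1 10 2 5 4 7 6 9 8 3].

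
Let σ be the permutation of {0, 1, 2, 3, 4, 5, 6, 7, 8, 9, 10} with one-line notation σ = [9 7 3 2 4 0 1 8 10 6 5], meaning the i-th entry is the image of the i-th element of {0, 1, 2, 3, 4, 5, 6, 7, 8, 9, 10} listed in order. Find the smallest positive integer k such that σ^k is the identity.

8

Decomposing into disjoint cycles gives cycle lengths 8, 2, 1.
The order is lcm(8, 2) = 8.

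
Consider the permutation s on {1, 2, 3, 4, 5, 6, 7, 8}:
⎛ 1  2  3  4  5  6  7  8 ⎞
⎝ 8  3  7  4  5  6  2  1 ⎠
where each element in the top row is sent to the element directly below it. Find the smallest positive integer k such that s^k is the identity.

The disjoint-cycle form of s has cycle lengths 3, 2, 1, 1, 1.
The order of s is the least common multiple of its cycle lengths: lcm(3, 2) = 6.

6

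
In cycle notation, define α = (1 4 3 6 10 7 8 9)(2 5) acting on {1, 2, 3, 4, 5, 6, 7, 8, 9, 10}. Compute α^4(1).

1 lies in the 8-cycle (1 4 3 6 10 7 8 9).
Stepping 4 places around the cycle: 1 → 4 → 3 → 6 → 10.

10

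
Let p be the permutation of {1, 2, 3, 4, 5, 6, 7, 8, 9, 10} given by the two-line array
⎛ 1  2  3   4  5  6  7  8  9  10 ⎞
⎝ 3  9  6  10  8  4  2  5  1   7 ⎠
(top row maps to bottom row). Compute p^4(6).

Tracing 6 → 4 → … returns to 6 after 8 steps, so 6 lies in an 8-cycle (1 3 6 4 10 7 2 9).
Stepping 4 places around the cycle: 6 → 4 → 10 → 7 → 2.

2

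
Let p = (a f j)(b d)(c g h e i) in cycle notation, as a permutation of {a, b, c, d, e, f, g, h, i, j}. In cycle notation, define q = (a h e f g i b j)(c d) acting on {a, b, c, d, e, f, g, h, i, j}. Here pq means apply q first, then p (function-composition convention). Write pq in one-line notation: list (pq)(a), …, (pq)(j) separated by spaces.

e a b g j h c i d f

(pq)(x) = p(q(x)). Computing each image: p(q(a)) = p(h) = e, p(q(b)) = p(j) = a, p(q(c)) = p(d) = b, p(q(d)) = p(c) = g, p(q(e)) = p(f) = j, p(q(f)) = p(g) = h, p(q(g)) = p(i) = c, p(q(h)) = p(e) = i, p(q(i)) = p(b) = d, p(q(j)) = p(a) = f.
Hence pq = [e a b g j h c i d f].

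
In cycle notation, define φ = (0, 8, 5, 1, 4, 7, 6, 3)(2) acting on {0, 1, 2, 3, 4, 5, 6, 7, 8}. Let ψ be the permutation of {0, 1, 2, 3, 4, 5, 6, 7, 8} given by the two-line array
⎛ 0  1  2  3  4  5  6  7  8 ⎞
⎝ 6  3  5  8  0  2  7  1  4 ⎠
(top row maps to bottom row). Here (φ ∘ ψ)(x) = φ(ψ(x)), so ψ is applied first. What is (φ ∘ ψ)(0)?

3

(φ ∘ ψ)(0) = φ(ψ(0)). ψ(0) = 6, then φ(6) = 3. So (φ ∘ ψ)(0) = 3.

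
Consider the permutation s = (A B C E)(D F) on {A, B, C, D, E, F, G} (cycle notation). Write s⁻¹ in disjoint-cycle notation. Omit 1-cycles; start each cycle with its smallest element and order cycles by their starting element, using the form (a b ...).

(A E C B)(D F)

If s sends a → b within a cycle, s⁻¹ sends b → a; equivalently, reverse each cycle.
After reversing and putting each cycle's least element first, s⁻¹ = (A E C B)(D F).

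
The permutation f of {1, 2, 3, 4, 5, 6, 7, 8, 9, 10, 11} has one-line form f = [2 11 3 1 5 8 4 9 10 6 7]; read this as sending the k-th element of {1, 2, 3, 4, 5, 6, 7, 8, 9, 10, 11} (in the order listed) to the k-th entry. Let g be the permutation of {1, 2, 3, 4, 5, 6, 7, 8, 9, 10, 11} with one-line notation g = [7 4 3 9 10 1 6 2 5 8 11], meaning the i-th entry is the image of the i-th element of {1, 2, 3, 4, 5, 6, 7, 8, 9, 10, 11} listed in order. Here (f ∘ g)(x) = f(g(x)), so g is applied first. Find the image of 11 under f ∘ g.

7

First apply g: g(11) = 11, then f(11) = 7. Thus (f ∘ g)(11) = 7.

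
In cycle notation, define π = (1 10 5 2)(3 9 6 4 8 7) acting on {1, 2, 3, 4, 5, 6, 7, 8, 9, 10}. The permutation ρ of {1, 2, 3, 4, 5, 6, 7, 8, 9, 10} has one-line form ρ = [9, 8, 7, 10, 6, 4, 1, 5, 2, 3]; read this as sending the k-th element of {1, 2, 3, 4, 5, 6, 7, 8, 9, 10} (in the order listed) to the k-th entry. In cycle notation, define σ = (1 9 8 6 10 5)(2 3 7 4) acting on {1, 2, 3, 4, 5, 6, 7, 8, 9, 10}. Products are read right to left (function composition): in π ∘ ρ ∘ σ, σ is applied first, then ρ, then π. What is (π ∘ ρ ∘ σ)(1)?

Apply the permutations in order: σ(1) = 9, then ρ(9) = 2, then π(2) = 1. So (π ∘ ρ ∘ σ)(1) = 1.

1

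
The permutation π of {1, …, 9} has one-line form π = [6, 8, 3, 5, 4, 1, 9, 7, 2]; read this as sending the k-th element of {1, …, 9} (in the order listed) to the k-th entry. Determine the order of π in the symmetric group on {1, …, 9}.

4

The disjoint-cycle form of π has cycle lengths 4, 2, 2, 1.
The order of π is the least common multiple of its cycle lengths: lcm(4, 2, 2) = 4.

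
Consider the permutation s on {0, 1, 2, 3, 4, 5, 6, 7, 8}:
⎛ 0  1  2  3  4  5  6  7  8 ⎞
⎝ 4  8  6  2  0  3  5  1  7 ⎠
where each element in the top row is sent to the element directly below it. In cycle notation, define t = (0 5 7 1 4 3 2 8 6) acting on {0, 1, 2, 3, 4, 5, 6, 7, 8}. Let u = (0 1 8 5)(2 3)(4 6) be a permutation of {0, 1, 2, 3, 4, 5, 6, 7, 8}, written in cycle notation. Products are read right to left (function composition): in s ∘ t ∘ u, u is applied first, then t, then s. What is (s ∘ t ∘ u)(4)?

Chase 4: u(4) = 6; t(6) = 0; s(0) = 4. Hence (s ∘ t ∘ u)(4) = 4.

4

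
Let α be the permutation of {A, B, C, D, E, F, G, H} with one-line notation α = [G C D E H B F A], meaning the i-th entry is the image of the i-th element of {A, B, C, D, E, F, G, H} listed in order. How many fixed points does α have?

No element satisfies α(x) = x, so there are 0 fixed points.

0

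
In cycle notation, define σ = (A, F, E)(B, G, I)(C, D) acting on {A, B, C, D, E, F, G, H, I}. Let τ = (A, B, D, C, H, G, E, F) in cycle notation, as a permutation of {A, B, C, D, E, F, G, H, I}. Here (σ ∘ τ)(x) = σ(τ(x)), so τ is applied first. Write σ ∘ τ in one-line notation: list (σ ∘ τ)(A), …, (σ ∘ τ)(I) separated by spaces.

(σ ∘ τ)(x) = σ(τ(x)). Computing each image: σ(τ(A)) = σ(B) = G, σ(τ(B)) = σ(D) = C, σ(τ(C)) = σ(H) = H, σ(τ(D)) = σ(C) = D, σ(τ(E)) = σ(F) = E, σ(τ(F)) = σ(A) = F, σ(τ(G)) = σ(E) = A, σ(τ(H)) = σ(G) = I, σ(τ(I)) = σ(I) = B.
Hence σ ∘ τ = [G C H D E F A I B].

G C H D E F A I B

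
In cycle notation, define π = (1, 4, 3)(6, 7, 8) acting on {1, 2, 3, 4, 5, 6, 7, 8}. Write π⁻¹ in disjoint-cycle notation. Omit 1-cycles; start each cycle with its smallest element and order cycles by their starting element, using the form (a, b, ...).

Inverting a permutation written in cycle notation just reverses the order within every cycle.
Reversing each cycle of π and rotating so the smallest element leads gives (1, 3, 4)(6, 8, 7).

(1, 3, 4)(6, 8, 7)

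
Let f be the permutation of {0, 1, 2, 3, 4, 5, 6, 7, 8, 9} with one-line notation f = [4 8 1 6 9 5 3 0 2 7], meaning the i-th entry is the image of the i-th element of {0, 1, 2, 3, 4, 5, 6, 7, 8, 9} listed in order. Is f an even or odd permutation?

In disjoint-cycle form the cycle lengths are 4, 3, 2, 1.
A cycle of length ℓ contributes ℓ−1 transpositions, so f is a product of 3 + 2 + 1 = 6 transpositions — even.

even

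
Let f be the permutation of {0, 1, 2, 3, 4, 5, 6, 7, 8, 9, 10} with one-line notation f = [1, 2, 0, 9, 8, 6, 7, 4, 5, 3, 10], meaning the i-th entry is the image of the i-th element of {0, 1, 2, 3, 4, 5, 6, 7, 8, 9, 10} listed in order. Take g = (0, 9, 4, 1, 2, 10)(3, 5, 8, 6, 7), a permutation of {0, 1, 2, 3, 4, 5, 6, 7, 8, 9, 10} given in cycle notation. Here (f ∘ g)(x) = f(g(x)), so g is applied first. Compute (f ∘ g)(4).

First apply g: g(4) = 1, then f(1) = 2. Thus (f ∘ g)(4) = 2.

2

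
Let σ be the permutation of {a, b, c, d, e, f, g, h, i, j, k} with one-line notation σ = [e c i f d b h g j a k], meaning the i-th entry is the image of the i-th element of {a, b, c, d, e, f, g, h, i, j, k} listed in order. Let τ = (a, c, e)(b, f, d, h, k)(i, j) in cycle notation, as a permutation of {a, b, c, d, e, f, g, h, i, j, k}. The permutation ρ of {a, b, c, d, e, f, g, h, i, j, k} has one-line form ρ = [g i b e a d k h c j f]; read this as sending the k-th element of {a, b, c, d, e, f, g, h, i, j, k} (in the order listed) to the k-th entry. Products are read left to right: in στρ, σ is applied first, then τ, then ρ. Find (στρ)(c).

j

Apply the permutations in order: σ(c) = i, then τ(i) = j, then ρ(j) = j. So (στρ)(c) = j.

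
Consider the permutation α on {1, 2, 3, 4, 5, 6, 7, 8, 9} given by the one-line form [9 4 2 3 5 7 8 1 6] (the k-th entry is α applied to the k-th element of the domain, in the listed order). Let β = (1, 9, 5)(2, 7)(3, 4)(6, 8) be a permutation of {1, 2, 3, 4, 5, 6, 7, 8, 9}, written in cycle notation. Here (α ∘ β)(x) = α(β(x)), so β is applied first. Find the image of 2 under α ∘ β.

(α ∘ β)(2) = α(β(2)). β(2) = 7, then α(7) = 8. So (α ∘ β)(2) = 8.

8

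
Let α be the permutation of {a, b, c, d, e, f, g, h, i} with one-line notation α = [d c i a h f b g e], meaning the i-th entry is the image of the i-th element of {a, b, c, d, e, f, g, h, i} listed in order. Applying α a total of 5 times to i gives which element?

Tracing i → e → … returns to i after 6 steps, so i lies in a 6-cycle (b, c, i, e, h, g).
Advancing 5 steps from i: i → e → h → g → b → c.

c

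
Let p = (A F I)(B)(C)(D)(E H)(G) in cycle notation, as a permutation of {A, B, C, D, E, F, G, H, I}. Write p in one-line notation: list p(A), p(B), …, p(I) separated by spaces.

Image by image: A→F, B→B, C→C, D→D, E→H, F→I, G→G, H→E, I→A.
So the one-line form is F B C D H I G E A.

F B C D H I G E A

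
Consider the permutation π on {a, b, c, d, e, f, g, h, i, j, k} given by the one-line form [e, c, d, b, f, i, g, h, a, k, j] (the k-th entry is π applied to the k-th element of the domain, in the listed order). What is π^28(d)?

b

Tracing d → b → … returns to d after 3 steps, so d lies in a 3-cycle (b, c, d).
Since the cycle has length 3, π^28 acts on it the same as π^1 (28 mod 3 = 1).
Stepping 1 place around the cycle: d → b.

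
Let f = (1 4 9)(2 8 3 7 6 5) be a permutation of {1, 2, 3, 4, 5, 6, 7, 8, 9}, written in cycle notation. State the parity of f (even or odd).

The cycle lengths are 6, 3.
A cycle of length ℓ contributes ℓ−1 transpositions, so f is a product of 5 + 2 = 7 transpositions — odd.

odd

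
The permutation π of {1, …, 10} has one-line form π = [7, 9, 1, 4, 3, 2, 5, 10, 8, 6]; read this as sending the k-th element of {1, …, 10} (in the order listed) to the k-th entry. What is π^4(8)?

9

Tracing 8 → 10 → … returns to 8 after 5 steps, so 8 lies in a 5-cycle (2, 9, 8, 10, 6).
Advancing 4 steps from 8: 8 → 10 → 6 → 2 → 9.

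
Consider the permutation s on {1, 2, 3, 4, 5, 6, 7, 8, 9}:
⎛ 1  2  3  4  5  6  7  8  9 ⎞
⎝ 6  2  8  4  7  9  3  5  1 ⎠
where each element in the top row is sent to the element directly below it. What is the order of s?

12

Decomposing into disjoint cycles gives cycle lengths 4, 3, 1, 1.
The order of s is the least common multiple of its cycle lengths: lcm(4, 3) = 12.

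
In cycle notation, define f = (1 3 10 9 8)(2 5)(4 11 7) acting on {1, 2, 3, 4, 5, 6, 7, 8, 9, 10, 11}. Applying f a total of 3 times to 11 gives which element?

11 lies in the 3-cycle (4 11 7).
On a 3-cycle, f^3 is the identity, so f^3 = f^0 there (3 ≡ 0 mod 3).
So f^3(11) = 11.

11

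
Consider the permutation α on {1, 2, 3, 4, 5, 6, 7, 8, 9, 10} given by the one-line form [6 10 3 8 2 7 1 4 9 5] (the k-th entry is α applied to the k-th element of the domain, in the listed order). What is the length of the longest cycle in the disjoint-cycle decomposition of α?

3

Decomposing into disjoint cycles gives (1, 6, 7)(2, 10, 5)(4, 8); the longest has length 3.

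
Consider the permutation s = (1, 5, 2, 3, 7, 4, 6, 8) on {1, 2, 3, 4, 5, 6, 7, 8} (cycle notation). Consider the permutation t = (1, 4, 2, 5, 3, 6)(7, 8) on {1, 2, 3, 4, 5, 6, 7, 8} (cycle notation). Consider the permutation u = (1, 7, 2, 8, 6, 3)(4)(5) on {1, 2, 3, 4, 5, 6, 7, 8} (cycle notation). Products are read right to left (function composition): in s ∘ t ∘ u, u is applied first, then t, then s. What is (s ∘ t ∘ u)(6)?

8

Chase 6: u(6) = 3; t(3) = 6; s(6) = 8. Hence (s ∘ t ∘ u)(6) = 8.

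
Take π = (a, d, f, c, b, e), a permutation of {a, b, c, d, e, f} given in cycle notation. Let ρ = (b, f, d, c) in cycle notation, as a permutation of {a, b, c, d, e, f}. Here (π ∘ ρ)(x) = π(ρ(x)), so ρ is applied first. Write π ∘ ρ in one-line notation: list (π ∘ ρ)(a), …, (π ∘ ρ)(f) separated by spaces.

(π ∘ ρ)(x) = π(ρ(x)). Computing each image: π(ρ(a)) = π(a) = d, π(ρ(b)) = π(f) = c, π(ρ(c)) = π(b) = e, π(ρ(d)) = π(c) = b, π(ρ(e)) = π(e) = a, π(ρ(f)) = π(d) = f.
Hence π ∘ ρ = [d c e b a f].

d c e b a f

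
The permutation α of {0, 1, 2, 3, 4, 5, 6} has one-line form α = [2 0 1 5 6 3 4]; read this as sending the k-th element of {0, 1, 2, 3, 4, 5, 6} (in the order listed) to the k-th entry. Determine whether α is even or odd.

In disjoint-cycle form the cycle lengths are 3, 2, 2.
A cycle of length ℓ contributes ℓ−1 transpositions, so α is a product of 2 + 1 + 1 = 4 transpositions — even.

even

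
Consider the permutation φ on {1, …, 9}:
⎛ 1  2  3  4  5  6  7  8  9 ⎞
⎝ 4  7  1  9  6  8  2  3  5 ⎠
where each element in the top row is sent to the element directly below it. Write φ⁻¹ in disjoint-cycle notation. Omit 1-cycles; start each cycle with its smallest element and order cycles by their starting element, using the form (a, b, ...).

First write φ in disjoint cycles: (1, 4, 9, 5, 6, 8, 3)(2, 7).
Reversing each cycle (and rotating so the smallest element leads) gives φ⁻¹ = (1, 3, 8, 6, 5, 9, 4)(2, 7).

(1, 3, 8, 6, 5, 9, 4)(2, 7)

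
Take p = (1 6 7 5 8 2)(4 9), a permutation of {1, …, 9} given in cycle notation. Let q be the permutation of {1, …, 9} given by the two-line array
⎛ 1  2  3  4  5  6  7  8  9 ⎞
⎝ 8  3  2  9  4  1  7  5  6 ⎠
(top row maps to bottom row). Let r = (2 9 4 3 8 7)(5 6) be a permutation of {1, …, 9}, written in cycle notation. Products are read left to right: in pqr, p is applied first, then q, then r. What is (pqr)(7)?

Apply the permutations in order: p(7) = 5, then q(5) = 4, then r(4) = 3. So (pqr)(7) = 3.

3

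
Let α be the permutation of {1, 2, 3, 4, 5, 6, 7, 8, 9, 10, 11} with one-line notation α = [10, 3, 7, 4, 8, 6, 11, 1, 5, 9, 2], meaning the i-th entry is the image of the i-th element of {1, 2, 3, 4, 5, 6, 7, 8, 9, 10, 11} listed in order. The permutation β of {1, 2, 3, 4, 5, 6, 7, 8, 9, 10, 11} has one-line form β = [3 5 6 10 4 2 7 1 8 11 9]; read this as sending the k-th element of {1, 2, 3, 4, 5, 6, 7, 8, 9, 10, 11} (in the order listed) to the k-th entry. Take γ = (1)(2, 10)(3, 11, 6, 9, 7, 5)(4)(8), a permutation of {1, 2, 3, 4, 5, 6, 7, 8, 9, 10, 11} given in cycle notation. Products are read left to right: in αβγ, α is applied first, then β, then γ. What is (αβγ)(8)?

(αβγ)(8) = γ(β(α(8))). α(8) = 1, then β(1) = 3, then γ(3) = 11, so the result is 11.

11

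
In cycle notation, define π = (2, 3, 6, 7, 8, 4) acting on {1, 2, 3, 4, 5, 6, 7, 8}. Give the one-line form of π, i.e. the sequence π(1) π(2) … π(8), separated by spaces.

Reading each image from the cycles: 1↦1, 2↦3, 3↦6, 4↦2, 5↦5, 6↦7, 7↦8, 8↦4.
So the one-line form is 1 3 6 2 5 7 8 4.

1 3 6 2 5 7 8 4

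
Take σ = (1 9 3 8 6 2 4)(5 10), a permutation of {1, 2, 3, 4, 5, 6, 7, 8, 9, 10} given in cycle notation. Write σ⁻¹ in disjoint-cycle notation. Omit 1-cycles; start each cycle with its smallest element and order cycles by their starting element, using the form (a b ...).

The inverse reverses each cycle.
After reversing and putting each cycle's least element first, σ⁻¹ = (1 4 2 6 8 3 9)(5 10).

(1 4 2 6 8 3 9)(5 10)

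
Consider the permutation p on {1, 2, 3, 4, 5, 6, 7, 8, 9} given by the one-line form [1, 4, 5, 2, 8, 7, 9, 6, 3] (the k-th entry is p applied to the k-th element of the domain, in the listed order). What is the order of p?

Decomposing into disjoint cycles gives cycle lengths 6, 2, 1.
Since disjoint cycles commute, ord(p) = lcm(6, 2) = 6.

6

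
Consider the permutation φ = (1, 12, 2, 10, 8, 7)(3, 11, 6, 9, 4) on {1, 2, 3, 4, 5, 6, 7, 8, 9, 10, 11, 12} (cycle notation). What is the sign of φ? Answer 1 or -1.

The cycle lengths are 6, 5, 1.
A cycle is odd iff its length is even; φ has 1 even-length cycle, so sgn(φ) = (−1)^1 and φ is odd.

-1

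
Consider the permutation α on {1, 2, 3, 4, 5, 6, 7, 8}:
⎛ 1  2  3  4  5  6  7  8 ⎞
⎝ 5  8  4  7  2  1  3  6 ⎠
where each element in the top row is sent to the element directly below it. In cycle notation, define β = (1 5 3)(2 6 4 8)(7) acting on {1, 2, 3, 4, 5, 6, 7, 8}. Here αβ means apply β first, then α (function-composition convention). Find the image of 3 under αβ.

5

First apply β: β(3) = 1, then α(1) = 5. Thus (αβ)(3) = 5.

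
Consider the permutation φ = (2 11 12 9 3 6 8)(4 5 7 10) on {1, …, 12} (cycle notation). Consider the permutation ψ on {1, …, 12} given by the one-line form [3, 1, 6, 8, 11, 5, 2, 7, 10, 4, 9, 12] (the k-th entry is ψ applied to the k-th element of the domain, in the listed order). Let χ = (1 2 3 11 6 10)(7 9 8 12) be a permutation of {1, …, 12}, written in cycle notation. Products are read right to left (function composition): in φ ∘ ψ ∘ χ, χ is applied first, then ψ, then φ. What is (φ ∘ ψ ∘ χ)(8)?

9

Apply the permutations in order: χ(8) = 12, then ψ(12) = 12, then φ(12) = 9. So (φ ∘ ψ ∘ χ)(8) = 9.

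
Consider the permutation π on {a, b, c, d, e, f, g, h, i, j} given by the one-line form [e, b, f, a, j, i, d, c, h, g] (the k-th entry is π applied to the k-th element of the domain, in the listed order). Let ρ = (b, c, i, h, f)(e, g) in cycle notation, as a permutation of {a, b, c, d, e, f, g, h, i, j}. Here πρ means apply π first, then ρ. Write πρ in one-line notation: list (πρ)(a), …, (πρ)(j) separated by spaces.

g c b a j h d i f e

(πρ)(x) = ρ(π(x)). Computing each image: ρ(π(a)) = ρ(e) = g, ρ(π(b)) = ρ(b) = c, ρ(π(c)) = ρ(f) = b, ρ(π(d)) = ρ(a) = a, ρ(π(e)) = ρ(j) = j, ρ(π(f)) = ρ(i) = h, ρ(π(g)) = ρ(d) = d, ρ(π(h)) = ρ(c) = i, ρ(π(i)) = ρ(h) = f, ρ(π(j)) = ρ(g) = e.
Hence πρ = [g c b a j h d i f e].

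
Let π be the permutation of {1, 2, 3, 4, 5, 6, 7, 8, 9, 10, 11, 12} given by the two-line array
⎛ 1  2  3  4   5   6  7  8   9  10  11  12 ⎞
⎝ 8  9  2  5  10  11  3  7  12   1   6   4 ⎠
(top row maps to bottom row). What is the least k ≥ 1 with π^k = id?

10

Writing π as disjoint cycles, the cycle lengths are 10, 2.
The order of π is the least common multiple of its cycle lengths: lcm(10, 2) = 10.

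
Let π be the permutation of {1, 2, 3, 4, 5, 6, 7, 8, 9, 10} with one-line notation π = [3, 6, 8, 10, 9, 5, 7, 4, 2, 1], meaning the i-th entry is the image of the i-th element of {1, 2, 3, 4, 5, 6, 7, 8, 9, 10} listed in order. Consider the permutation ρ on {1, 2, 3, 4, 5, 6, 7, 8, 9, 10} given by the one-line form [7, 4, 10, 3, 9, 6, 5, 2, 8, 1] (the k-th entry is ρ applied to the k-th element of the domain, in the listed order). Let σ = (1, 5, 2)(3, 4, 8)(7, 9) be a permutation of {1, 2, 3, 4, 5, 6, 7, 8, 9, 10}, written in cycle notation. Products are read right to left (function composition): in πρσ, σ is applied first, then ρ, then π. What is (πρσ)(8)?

1

Apply the permutations in order: σ(8) = 3, then ρ(3) = 10, then π(10) = 1. So (πρσ)(8) = 1.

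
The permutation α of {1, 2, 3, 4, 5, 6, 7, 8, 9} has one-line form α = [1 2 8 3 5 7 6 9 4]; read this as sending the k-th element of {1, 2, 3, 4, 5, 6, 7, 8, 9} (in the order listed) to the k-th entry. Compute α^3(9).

8

Tracing 9 → 4 → … returns to 9 after 4 steps, so 9 lies in a 4-cycle (3 8 9 4).
Stepping 3 places around the cycle: 9 → 4 → 3 → 8.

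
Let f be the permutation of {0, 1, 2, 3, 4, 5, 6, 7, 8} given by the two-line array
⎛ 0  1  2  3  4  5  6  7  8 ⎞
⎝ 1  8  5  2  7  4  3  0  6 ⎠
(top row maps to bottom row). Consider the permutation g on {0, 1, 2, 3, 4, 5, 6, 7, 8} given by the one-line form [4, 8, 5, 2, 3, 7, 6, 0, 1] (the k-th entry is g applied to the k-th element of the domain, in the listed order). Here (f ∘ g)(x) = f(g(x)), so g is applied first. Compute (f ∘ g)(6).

g(6) = 6, then f(6) = 3; composing gives (f ∘ g)(6) = 3.

3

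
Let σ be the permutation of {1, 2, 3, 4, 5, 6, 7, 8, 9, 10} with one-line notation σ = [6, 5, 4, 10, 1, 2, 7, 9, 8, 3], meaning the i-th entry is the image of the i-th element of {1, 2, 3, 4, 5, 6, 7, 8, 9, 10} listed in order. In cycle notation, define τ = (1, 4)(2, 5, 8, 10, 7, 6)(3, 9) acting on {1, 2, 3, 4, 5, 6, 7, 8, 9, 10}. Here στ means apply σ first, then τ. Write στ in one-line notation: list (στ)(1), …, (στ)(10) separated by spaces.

2 8 1 7 4 5 6 3 10 9

Chase each element through σ then τ: 1 → 6 → 2; 2 → 5 → 8; 3 → 4 → 1; 4 → 10 → 7; 5 → 1 → 4; 6 → 2 → 5; 7 → 7 → 6; 8 → 9 → 3; 9 → 8 → 10; 10 → 3 → 9.
Collecting the images, στ = [2 8 1 7 4 5 6 3 10 9].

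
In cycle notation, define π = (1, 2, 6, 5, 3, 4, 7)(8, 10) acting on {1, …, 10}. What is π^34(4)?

4 lies in the 7-cycle (1, 2, 6, 5, 3, 4, 7).
Powers repeat with period 7 on this cycle, and 34 mod 7 = 6, so π^34(4) = π^6(4).
Stepping 6 places around the cycle: 4 → 7 → 1 → 2 → 6 → 5 → 3.

3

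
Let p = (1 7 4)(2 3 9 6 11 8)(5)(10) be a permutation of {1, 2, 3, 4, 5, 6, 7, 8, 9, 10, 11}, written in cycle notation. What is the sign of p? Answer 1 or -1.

The cycle lengths are 6, 3, 1, 1.
A cycle is odd iff its length is even; p has 1 even-length cycle, so sgn(p) = (−1)^1 and p is odd.

-1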